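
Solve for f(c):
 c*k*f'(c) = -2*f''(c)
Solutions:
 f(c) = Piecewise((-sqrt(pi)*C1*erf(c*sqrt(k)/2)/sqrt(k) - C2, (k > 0) | (k < 0)), (-C1*c - C2, True))


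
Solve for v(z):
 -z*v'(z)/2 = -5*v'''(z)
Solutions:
 v(z) = C1 + Integral(C2*airyai(10^(2/3)*z/10) + C3*airybi(10^(2/3)*z/10), z)


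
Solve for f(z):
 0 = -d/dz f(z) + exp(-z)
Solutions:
 f(z) = C1 - exp(-z)


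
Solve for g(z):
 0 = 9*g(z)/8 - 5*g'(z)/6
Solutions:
 g(z) = C1*exp(27*z/20)


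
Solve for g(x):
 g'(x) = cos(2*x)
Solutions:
 g(x) = C1 + sin(2*x)/2


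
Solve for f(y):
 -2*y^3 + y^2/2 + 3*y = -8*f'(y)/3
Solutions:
 f(y) = C1 + 3*y^4/16 - y^3/16 - 9*y^2/16


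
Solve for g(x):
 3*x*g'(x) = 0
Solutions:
 g(x) = C1


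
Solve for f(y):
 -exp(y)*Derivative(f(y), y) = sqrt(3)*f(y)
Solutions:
 f(y) = C1*exp(sqrt(3)*exp(-y))


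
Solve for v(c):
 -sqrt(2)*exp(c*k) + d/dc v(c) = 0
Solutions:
 v(c) = C1 + sqrt(2)*exp(c*k)/k


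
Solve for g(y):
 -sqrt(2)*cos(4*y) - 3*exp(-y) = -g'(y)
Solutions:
 g(y) = C1 + sqrt(2)*sin(4*y)/4 - 3*exp(-y)


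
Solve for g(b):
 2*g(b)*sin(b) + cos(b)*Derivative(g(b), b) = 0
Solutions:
 g(b) = C1*cos(b)^2


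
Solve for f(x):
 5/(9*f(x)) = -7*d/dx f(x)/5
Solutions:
 f(x) = -sqrt(C1 - 350*x)/21
 f(x) = sqrt(C1 - 350*x)/21


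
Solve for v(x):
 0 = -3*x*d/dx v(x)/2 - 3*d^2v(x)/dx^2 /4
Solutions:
 v(x) = C1 + C2*erf(x)


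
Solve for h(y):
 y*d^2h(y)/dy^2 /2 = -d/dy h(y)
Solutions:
 h(y) = C1 + C2/y


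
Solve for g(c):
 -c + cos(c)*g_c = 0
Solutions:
 g(c) = C1 + Integral(c/cos(c), c)


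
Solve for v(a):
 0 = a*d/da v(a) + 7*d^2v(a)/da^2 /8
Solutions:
 v(a) = C1 + C2*erf(2*sqrt(7)*a/7)


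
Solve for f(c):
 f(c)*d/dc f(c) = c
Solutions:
 f(c) = -sqrt(C1 + c^2)
 f(c) = sqrt(C1 + c^2)


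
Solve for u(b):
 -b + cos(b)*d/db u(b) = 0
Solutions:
 u(b) = C1 + Integral(b/cos(b), b)


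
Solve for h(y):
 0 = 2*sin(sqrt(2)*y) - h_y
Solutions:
 h(y) = C1 - sqrt(2)*cos(sqrt(2)*y)


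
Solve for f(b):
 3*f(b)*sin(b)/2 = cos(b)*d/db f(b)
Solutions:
 f(b) = C1/cos(b)^(3/2)


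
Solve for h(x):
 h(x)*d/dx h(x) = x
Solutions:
 h(x) = -sqrt(C1 + x^2)
 h(x) = sqrt(C1 + x^2)


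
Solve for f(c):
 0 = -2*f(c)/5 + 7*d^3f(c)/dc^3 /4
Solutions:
 f(c) = C3*exp(2*35^(2/3)*c/35) + (C1*sin(sqrt(3)*35^(2/3)*c/35) + C2*cos(sqrt(3)*35^(2/3)*c/35))*exp(-35^(2/3)*c/35)


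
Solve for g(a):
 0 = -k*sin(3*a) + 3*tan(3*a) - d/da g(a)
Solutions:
 g(a) = C1 + k*cos(3*a)/3 - log(cos(3*a))


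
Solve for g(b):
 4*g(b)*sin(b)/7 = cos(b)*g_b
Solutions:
 g(b) = C1/cos(b)^(4/7)


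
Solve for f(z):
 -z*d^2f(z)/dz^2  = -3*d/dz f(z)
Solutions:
 f(z) = C1 + C2*z^4


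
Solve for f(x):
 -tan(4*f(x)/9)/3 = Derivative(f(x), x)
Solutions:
 f(x) = -9*asin(C1*exp(-4*x/27))/4 + 9*pi/4
 f(x) = 9*asin(C1*exp(-4*x/27))/4


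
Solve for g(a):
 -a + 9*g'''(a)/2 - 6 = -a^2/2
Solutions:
 g(a) = C1 + C2*a + C3*a^2 - a^5/540 + a^4/108 + 2*a^3/9


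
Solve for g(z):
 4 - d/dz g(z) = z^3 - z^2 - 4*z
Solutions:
 g(z) = C1 - z^4/4 + z^3/3 + 2*z^2 + 4*z


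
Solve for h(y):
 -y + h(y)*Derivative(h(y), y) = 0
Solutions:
 h(y) = -sqrt(C1 + y^2)
 h(y) = sqrt(C1 + y^2)


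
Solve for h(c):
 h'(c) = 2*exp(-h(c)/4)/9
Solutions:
 h(c) = 4*log(C1 + c/18)


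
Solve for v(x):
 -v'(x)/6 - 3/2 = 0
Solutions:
 v(x) = C1 - 9*x


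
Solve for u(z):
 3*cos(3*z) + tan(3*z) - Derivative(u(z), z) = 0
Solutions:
 u(z) = C1 - log(cos(3*z))/3 + sin(3*z)


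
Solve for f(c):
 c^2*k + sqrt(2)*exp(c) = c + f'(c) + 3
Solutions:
 f(c) = C1 + c^3*k/3 - c^2/2 - 3*c + sqrt(2)*exp(c)


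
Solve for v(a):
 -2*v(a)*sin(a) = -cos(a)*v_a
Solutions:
 v(a) = C1/cos(a)^2


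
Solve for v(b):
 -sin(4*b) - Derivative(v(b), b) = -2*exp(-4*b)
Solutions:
 v(b) = C1 + cos(4*b)/4 - exp(-4*b)/2


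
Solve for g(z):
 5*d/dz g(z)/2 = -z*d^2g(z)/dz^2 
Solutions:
 g(z) = C1 + C2/z^(3/2)


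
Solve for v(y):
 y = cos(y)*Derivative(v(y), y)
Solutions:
 v(y) = C1 + Integral(y/cos(y), y)


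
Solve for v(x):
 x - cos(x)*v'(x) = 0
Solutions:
 v(x) = C1 + Integral(x/cos(x), x)


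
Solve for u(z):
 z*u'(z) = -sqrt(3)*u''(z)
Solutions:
 u(z) = C1 + C2*erf(sqrt(2)*3^(3/4)*z/6)


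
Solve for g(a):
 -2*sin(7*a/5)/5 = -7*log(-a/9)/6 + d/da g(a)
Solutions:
 g(a) = C1 + 7*a*log(-a)/6 - 7*a*log(3)/3 - 7*a/6 + 2*cos(7*a/5)/7


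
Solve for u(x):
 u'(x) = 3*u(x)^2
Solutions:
 u(x) = -1/(C1 + 3*x)


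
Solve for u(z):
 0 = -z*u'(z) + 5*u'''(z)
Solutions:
 u(z) = C1 + Integral(C2*airyai(5^(2/3)*z/5) + C3*airybi(5^(2/3)*z/5), z)


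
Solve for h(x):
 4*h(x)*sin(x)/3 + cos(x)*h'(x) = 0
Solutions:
 h(x) = C1*cos(x)^(4/3)


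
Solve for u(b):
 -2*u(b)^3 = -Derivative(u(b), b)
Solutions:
 u(b) = -sqrt(2)*sqrt(-1/(C1 + 2*b))/2
 u(b) = sqrt(2)*sqrt(-1/(C1 + 2*b))/2


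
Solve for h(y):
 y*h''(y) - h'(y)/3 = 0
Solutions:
 h(y) = C1 + C2*y^(4/3)


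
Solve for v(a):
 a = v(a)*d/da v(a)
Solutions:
 v(a) = -sqrt(C1 + a^2)
 v(a) = sqrt(C1 + a^2)


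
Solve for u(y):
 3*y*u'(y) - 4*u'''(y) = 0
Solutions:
 u(y) = C1 + Integral(C2*airyai(6^(1/3)*y/2) + C3*airybi(6^(1/3)*y/2), y)


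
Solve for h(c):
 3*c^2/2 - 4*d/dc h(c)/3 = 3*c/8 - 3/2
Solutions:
 h(c) = C1 + 3*c^3/8 - 9*c^2/64 + 9*c/8


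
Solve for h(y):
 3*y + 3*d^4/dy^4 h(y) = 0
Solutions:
 h(y) = C1 + C2*y + C3*y^2 + C4*y^3 - y^5/120


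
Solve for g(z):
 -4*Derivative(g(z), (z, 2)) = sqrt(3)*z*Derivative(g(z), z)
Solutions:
 g(z) = C1 + C2*erf(sqrt(2)*3^(1/4)*z/4)


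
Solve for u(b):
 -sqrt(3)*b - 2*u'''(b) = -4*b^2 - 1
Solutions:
 u(b) = C1 + C2*b + C3*b^2 + b^5/30 - sqrt(3)*b^4/48 + b^3/12


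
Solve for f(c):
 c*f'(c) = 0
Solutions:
 f(c) = C1


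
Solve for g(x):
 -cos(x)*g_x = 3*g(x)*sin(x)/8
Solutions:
 g(x) = C1*cos(x)^(3/8)


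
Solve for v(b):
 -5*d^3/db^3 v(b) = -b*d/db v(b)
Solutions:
 v(b) = C1 + Integral(C2*airyai(5^(2/3)*b/5) + C3*airybi(5^(2/3)*b/5), b)


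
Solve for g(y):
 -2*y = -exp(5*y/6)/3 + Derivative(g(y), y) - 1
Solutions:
 g(y) = C1 - y^2 + y + 2*exp(5*y/6)/5


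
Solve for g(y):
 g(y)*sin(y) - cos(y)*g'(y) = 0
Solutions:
 g(y) = C1/cos(y)


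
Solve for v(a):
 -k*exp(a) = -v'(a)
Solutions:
 v(a) = C1 + k*exp(a)


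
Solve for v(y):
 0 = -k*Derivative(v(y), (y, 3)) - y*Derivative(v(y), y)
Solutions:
 v(y) = C1 + Integral(C2*airyai(y*(-1/k)^(1/3)) + C3*airybi(y*(-1/k)^(1/3)), y)


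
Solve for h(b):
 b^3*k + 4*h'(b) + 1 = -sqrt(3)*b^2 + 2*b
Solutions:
 h(b) = C1 - b^4*k/16 - sqrt(3)*b^3/12 + b^2/4 - b/4


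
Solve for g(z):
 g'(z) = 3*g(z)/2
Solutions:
 g(z) = C1*exp(3*z/2)


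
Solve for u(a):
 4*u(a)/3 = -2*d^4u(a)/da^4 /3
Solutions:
 u(a) = (C1*sin(2^(3/4)*a/2) + C2*cos(2^(3/4)*a/2))*exp(-2^(3/4)*a/2) + (C3*sin(2^(3/4)*a/2) + C4*cos(2^(3/4)*a/2))*exp(2^(3/4)*a/2)


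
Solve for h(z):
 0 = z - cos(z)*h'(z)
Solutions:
 h(z) = C1 + Integral(z/cos(z), z)


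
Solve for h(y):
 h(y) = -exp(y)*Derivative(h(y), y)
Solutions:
 h(y) = C1*exp(exp(-y))


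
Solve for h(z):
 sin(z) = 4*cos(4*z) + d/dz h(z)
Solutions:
 h(z) = C1 - sin(4*z) - cos(z)


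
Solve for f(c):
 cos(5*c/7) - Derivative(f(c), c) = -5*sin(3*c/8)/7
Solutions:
 f(c) = C1 + 7*sin(5*c/7)/5 - 40*cos(3*c/8)/21


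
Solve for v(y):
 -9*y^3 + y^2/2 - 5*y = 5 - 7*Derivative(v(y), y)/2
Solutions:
 v(y) = C1 + 9*y^4/14 - y^3/21 + 5*y^2/7 + 10*y/7


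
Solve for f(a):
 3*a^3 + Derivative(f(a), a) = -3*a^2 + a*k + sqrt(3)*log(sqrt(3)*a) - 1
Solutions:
 f(a) = C1 - 3*a^4/4 - a^3 + a^2*k/2 + sqrt(3)*a*log(a) - sqrt(3)*a - a + sqrt(3)*a*log(3)/2


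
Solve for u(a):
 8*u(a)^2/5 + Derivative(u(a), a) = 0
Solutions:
 u(a) = 5/(C1 + 8*a)


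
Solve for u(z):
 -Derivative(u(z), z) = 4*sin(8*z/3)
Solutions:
 u(z) = C1 + 3*cos(8*z/3)/2


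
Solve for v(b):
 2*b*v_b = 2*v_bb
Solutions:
 v(b) = C1 + C2*erfi(sqrt(2)*b/2)


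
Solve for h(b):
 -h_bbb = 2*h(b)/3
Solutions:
 h(b) = C3*exp(-2^(1/3)*3^(2/3)*b/3) + (C1*sin(2^(1/3)*3^(1/6)*b/2) + C2*cos(2^(1/3)*3^(1/6)*b/2))*exp(2^(1/3)*3^(2/3)*b/6)


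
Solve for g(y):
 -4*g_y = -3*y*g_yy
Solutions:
 g(y) = C1 + C2*y^(7/3)


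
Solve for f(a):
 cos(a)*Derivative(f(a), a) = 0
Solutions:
 f(a) = C1


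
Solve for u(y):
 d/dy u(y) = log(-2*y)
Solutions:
 u(y) = C1 + y*log(-y) + y*(-1 + log(2))


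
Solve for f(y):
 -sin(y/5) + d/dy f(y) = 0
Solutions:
 f(y) = C1 - 5*cos(y/5)


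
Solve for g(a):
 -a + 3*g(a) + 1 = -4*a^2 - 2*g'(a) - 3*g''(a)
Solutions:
 g(a) = -4*a^2/3 + 19*a/9 + (C1*sin(2*sqrt(2)*a/3) + C2*cos(2*sqrt(2)*a/3))*exp(-a/3) + 25/27


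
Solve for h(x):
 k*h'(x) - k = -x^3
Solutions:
 h(x) = C1 + x - x^4/(4*k)


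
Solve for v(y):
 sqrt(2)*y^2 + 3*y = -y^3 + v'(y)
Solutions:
 v(y) = C1 + y^4/4 + sqrt(2)*y^3/3 + 3*y^2/2


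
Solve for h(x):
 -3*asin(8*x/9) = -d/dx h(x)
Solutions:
 h(x) = C1 + 3*x*asin(8*x/9) + 3*sqrt(81 - 64*x^2)/8


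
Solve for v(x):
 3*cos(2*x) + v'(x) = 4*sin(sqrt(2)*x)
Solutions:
 v(x) = C1 - 3*sin(2*x)/2 - 2*sqrt(2)*cos(sqrt(2)*x)


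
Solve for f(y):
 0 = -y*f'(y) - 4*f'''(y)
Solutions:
 f(y) = C1 + Integral(C2*airyai(-2^(1/3)*y/2) + C3*airybi(-2^(1/3)*y/2), y)


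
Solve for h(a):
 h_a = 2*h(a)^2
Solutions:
 h(a) = -1/(C1 + 2*a)


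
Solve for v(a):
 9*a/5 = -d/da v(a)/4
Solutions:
 v(a) = C1 - 18*a^2/5


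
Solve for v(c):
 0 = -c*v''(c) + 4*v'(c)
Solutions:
 v(c) = C1 + C2*c^5


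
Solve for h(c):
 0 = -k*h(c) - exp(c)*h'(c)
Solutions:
 h(c) = C1*exp(k*exp(-c))


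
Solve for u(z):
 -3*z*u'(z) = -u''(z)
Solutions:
 u(z) = C1 + C2*erfi(sqrt(6)*z/2)


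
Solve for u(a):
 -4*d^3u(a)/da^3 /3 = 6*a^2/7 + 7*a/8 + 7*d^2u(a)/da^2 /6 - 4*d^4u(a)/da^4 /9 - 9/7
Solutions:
 u(a) = C1 + C2*a + C3*exp(a*(6 - sqrt(78))/4) + C4*exp(a*(6 + sqrt(78))/4) - 3*a^4/49 + 425*a^3/2744 - 624*a^2/2401


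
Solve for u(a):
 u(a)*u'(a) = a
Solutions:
 u(a) = -sqrt(C1 + a^2)
 u(a) = sqrt(C1 + a^2)


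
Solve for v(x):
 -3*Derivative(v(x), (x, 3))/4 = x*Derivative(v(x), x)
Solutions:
 v(x) = C1 + Integral(C2*airyai(-6^(2/3)*x/3) + C3*airybi(-6^(2/3)*x/3), x)


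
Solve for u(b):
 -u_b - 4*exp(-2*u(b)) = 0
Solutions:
 u(b) = log(-sqrt(C1 - 8*b))
 u(b) = log(C1 - 8*b)/2


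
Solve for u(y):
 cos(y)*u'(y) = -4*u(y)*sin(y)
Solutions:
 u(y) = C1*cos(y)^4


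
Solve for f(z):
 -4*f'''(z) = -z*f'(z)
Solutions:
 f(z) = C1 + Integral(C2*airyai(2^(1/3)*z/2) + C3*airybi(2^(1/3)*z/2), z)


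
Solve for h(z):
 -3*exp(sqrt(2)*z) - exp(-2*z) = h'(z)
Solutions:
 h(z) = C1 - 3*sqrt(2)*exp(sqrt(2)*z)/2 + exp(-2*z)/2


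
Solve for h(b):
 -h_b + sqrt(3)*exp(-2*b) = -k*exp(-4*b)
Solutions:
 h(b) = C1 - k*exp(-4*b)/4 - sqrt(3)*exp(-2*b)/2


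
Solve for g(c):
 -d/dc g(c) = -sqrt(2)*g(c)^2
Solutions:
 g(c) = -1/(C1 + sqrt(2)*c)


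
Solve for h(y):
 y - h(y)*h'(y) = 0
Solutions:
 h(y) = -sqrt(C1 + y^2)
 h(y) = sqrt(C1 + y^2)


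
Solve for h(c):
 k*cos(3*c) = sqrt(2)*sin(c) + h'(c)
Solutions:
 h(c) = C1 + k*sin(3*c)/3 + sqrt(2)*cos(c)


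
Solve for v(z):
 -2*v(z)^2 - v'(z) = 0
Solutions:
 v(z) = 1/(C1 + 2*z)


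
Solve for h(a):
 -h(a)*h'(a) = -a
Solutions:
 h(a) = -sqrt(C1 + a^2)
 h(a) = sqrt(C1 + a^2)


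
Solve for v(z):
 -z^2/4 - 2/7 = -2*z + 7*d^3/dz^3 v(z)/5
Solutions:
 v(z) = C1 + C2*z + C3*z^2 - z^5/336 + 5*z^4/84 - 5*z^3/147


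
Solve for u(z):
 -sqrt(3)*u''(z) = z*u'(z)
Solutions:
 u(z) = C1 + C2*erf(sqrt(2)*3^(3/4)*z/6)


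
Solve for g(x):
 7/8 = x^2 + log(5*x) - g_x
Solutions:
 g(x) = C1 + x^3/3 + x*log(x) - 15*x/8 + x*log(5)


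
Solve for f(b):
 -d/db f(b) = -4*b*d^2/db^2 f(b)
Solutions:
 f(b) = C1 + C2*b^(5/4)


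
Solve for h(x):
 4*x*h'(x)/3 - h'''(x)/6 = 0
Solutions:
 h(x) = C1 + Integral(C2*airyai(2*x) + C3*airybi(2*x), x)


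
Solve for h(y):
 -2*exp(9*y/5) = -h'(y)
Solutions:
 h(y) = C1 + 10*exp(9*y/5)/9


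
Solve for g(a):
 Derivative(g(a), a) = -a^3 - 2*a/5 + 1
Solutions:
 g(a) = C1 - a^4/4 - a^2/5 + a


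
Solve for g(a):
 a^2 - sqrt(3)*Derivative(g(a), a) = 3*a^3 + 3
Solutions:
 g(a) = C1 - sqrt(3)*a^4/4 + sqrt(3)*a^3/9 - sqrt(3)*a


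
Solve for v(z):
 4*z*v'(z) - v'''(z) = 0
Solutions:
 v(z) = C1 + Integral(C2*airyai(2^(2/3)*z) + C3*airybi(2^(2/3)*z), z)


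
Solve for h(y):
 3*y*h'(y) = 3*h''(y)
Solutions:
 h(y) = C1 + C2*erfi(sqrt(2)*y/2)


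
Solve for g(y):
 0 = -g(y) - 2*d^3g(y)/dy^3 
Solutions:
 g(y) = C3*exp(-2^(2/3)*y/2) + (C1*sin(2^(2/3)*sqrt(3)*y/4) + C2*cos(2^(2/3)*sqrt(3)*y/4))*exp(2^(2/3)*y/4)


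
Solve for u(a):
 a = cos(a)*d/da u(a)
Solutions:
 u(a) = C1 + Integral(a/cos(a), a)


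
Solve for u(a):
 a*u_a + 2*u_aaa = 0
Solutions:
 u(a) = C1 + Integral(C2*airyai(-2^(2/3)*a/2) + C3*airybi(-2^(2/3)*a/2), a)


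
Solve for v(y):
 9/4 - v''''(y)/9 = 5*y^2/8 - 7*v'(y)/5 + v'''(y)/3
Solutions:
 v(y) = C1 + C2*exp(-y*(10^(1/3)/(2*(3*sqrt(301) + 53)^(1/3)) + 1 + 10^(2/3)*(3*sqrt(301) + 53)^(1/3)/20))*sin(10^(1/3)*sqrt(3)*y*(-10^(1/3)*(3*sqrt(301) + 53)^(1/3) + 10/(3*sqrt(301) + 53)^(1/3))/20) + C3*exp(-y*(10^(1/3)/(2*(3*sqrt(301) + 53)^(1/3)) + 1 + 10^(2/3)*(3*sqrt(301) + 53)^(1/3)/20))*cos(10^(1/3)*sqrt(3)*y*(-10^(1/3)*(3*sqrt(301) + 53)^(1/3) + 10/(3*sqrt(301) + 53)^(1/3))/20) + C4*exp(y*(-1 + 10^(1/3)/(3*sqrt(301) + 53)^(1/3) + 10^(2/3)*(3*sqrt(301) + 53)^(1/3)/10)) + 25*y^3/168 - 205*y/147


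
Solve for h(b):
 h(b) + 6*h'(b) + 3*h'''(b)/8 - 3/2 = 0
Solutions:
 h(b) = C1*exp(6^(1/3)*b*(-8*3^(1/3)/(3 + sqrt(777))^(1/3) + 2^(1/3)*(3 + sqrt(777))^(1/3))/6)*sin(2^(1/3)*3^(1/6)*b*(4/(3 + sqrt(777))^(1/3) + 2^(1/3)*3^(2/3)*(3 + sqrt(777))^(1/3)/6)) + C2*exp(6^(1/3)*b*(-8*3^(1/3)/(3 + sqrt(777))^(1/3) + 2^(1/3)*(3 + sqrt(777))^(1/3))/6)*cos(2^(1/3)*3^(1/6)*b*(4/(3 + sqrt(777))^(1/3) + 2^(1/3)*3^(2/3)*(3 + sqrt(777))^(1/3)/6)) + C3*exp(-6^(1/3)*b*(-8*3^(1/3)/(3 + sqrt(777))^(1/3) + 2^(1/3)*(3 + sqrt(777))^(1/3))/3) + 3/2


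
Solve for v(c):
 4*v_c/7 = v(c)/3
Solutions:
 v(c) = C1*exp(7*c/12)


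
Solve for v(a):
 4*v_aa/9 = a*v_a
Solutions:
 v(a) = C1 + C2*erfi(3*sqrt(2)*a/4)


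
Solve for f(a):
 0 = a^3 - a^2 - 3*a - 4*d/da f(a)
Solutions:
 f(a) = C1 + a^4/16 - a^3/12 - 3*a^2/8


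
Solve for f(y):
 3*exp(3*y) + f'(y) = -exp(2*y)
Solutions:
 f(y) = C1 - exp(3*y) - exp(2*y)/2


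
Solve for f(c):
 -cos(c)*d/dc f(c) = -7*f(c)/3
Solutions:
 f(c) = C1*(sin(c) + 1)^(7/6)/(sin(c) - 1)^(7/6)


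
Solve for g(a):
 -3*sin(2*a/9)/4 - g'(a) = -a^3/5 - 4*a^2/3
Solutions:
 g(a) = C1 + a^4/20 + 4*a^3/9 + 27*cos(2*a/9)/8


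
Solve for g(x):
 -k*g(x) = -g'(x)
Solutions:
 g(x) = C1*exp(k*x)


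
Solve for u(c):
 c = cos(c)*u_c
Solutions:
 u(c) = C1 + Integral(c/cos(c), c)


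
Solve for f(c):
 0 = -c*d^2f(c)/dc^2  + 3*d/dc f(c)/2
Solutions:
 f(c) = C1 + C2*c^(5/2)


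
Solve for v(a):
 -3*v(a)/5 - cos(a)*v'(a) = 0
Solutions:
 v(a) = C1*(sin(a) - 1)^(3/10)/(sin(a) + 1)^(3/10)


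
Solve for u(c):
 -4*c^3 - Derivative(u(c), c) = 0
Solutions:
 u(c) = C1 - c^4


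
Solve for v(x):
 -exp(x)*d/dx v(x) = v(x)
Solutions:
 v(x) = C1*exp(exp(-x))


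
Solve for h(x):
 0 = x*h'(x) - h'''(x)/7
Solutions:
 h(x) = C1 + Integral(C2*airyai(7^(1/3)*x) + C3*airybi(7^(1/3)*x), x)


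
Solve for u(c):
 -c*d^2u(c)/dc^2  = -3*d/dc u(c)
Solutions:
 u(c) = C1 + C2*c^4


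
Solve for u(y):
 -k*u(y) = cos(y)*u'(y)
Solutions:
 u(y) = C1*exp(k*(log(sin(y) - 1) - log(sin(y) + 1))/2)


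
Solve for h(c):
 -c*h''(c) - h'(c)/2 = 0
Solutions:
 h(c) = C1 + C2*sqrt(c)


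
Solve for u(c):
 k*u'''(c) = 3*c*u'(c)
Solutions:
 u(c) = C1 + Integral(C2*airyai(3^(1/3)*c*(1/k)^(1/3)) + C3*airybi(3^(1/3)*c*(1/k)^(1/3)), c)


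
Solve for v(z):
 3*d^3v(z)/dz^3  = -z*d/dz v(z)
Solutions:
 v(z) = C1 + Integral(C2*airyai(-3^(2/3)*z/3) + C3*airybi(-3^(2/3)*z/3), z)


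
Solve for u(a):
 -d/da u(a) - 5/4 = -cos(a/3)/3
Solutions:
 u(a) = C1 - 5*a/4 + sin(a/3)


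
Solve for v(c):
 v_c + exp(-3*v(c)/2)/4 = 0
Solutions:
 v(c) = 2*log(C1 - 3*c/8)/3
 v(c) = 2*log((-3^(1/3) - 3^(5/6)*I)*(C1 - c)^(1/3)/4)
 v(c) = 2*log((-3^(1/3) + 3^(5/6)*I)*(C1 - c)^(1/3)/4)


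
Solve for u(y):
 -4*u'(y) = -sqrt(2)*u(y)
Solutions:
 u(y) = C1*exp(sqrt(2)*y/4)


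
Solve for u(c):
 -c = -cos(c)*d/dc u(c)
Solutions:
 u(c) = C1 + Integral(c/cos(c), c)


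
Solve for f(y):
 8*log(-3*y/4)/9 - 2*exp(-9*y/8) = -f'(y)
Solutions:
 f(y) = C1 - 8*y*log(-y)/9 + 8*y*(-log(3) + 1 + 2*log(2))/9 - 16*exp(-9*y/8)/9


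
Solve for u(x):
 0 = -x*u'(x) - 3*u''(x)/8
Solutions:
 u(x) = C1 + C2*erf(2*sqrt(3)*x/3)


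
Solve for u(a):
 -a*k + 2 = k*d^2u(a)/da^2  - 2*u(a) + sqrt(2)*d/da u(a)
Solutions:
 u(a) = C1*exp(sqrt(2)*a*(sqrt(4*k + 1) - 1)/(2*k)) + C2*exp(-sqrt(2)*a*(sqrt(4*k + 1) + 1)/(2*k)) + a*k/2 + sqrt(2)*k/4 - 1


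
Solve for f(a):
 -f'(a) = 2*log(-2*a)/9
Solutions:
 f(a) = C1 - 2*a*log(-a)/9 + 2*a*(1 - log(2))/9


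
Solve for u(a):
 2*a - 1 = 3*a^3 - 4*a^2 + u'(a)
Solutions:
 u(a) = C1 - 3*a^4/4 + 4*a^3/3 + a^2 - a


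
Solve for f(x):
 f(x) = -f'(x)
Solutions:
 f(x) = C1*exp(-x)


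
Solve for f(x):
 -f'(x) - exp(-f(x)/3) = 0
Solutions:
 f(x) = 3*log(C1 - x/3)


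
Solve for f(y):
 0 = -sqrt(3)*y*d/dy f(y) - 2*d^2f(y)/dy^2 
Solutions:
 f(y) = C1 + C2*erf(3^(1/4)*y/2)


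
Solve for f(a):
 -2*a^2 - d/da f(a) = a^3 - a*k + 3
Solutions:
 f(a) = C1 - a^4/4 - 2*a^3/3 + a^2*k/2 - 3*a


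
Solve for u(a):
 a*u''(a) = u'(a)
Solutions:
 u(a) = C1 + C2*a^2


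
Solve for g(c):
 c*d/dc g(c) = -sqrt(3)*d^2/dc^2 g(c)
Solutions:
 g(c) = C1 + C2*erf(sqrt(2)*3^(3/4)*c/6)


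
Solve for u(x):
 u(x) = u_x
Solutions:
 u(x) = C1*exp(x)


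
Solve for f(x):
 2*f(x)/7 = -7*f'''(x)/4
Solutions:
 f(x) = C3*exp(-2*7^(1/3)*x/7) + (C1*sin(sqrt(3)*7^(1/3)*x/7) + C2*cos(sqrt(3)*7^(1/3)*x/7))*exp(7^(1/3)*x/7)


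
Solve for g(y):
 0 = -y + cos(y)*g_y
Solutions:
 g(y) = C1 + Integral(y/cos(y), y)


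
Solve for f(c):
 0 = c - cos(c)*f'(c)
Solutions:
 f(c) = C1 + Integral(c/cos(c), c)


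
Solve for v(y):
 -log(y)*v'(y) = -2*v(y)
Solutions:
 v(y) = C1*exp(2*li(y))


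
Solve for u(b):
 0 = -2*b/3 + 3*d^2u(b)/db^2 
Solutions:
 u(b) = C1 + C2*b + b^3/27


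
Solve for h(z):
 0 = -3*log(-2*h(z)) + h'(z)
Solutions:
 -Integral(1/(log(-_y) + log(2)), (_y, h(z)))/3 = C1 - z


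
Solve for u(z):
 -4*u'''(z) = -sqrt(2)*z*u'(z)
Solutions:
 u(z) = C1 + Integral(C2*airyai(sqrt(2)*z/2) + C3*airybi(sqrt(2)*z/2), z)


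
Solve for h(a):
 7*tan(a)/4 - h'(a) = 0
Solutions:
 h(a) = C1 - 7*log(cos(a))/4


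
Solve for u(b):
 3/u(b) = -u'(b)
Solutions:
 u(b) = -sqrt(C1 - 6*b)
 u(b) = sqrt(C1 - 6*b)


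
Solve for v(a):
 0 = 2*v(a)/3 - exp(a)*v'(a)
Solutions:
 v(a) = C1*exp(-2*exp(-a)/3)


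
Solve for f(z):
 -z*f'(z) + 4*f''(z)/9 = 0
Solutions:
 f(z) = C1 + C2*erfi(3*sqrt(2)*z/4)


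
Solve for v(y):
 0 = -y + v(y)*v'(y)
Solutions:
 v(y) = -sqrt(C1 + y^2)
 v(y) = sqrt(C1 + y^2)


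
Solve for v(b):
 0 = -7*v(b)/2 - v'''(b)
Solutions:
 v(b) = C3*exp(-2^(2/3)*7^(1/3)*b/2) + (C1*sin(2^(2/3)*sqrt(3)*7^(1/3)*b/4) + C2*cos(2^(2/3)*sqrt(3)*7^(1/3)*b/4))*exp(2^(2/3)*7^(1/3)*b/4)


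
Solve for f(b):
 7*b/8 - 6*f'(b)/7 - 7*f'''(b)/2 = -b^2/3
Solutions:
 f(b) = C1 + C2*sin(2*sqrt(3)*b/7) + C3*cos(2*sqrt(3)*b/7) + 7*b^3/54 + 49*b^2/96 - 343*b/108


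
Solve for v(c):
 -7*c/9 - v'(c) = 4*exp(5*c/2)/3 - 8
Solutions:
 v(c) = C1 - 7*c^2/18 + 8*c - 8*exp(5*c/2)/15


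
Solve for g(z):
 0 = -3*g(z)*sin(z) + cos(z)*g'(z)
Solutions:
 g(z) = C1/cos(z)^3


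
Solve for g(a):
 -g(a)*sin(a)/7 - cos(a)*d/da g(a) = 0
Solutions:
 g(a) = C1*cos(a)^(1/7)


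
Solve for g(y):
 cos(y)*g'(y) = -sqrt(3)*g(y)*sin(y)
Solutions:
 g(y) = C1*cos(y)^(sqrt(3))


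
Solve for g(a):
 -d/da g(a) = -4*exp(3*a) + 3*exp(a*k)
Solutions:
 g(a) = C1 + 4*exp(3*a)/3 - 3*exp(a*k)/k


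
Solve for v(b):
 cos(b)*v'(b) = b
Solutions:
 v(b) = C1 + Integral(b/cos(b), b)


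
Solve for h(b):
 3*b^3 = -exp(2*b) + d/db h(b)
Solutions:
 h(b) = C1 + 3*b^4/4 + exp(2*b)/2


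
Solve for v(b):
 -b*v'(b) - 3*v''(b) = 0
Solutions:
 v(b) = C1 + C2*erf(sqrt(6)*b/6)


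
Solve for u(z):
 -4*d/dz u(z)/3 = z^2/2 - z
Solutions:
 u(z) = C1 - z^3/8 + 3*z^2/8


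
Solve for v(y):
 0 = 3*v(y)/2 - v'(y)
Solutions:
 v(y) = C1*exp(3*y/2)


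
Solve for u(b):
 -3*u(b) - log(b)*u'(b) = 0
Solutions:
 u(b) = C1*exp(-3*li(b))


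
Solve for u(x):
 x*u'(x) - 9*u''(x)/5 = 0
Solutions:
 u(x) = C1 + C2*erfi(sqrt(10)*x/6)


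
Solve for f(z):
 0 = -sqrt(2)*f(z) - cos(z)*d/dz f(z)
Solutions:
 f(z) = C1*(sin(z) - 1)^(sqrt(2)/2)/(sin(z) + 1)^(sqrt(2)/2)


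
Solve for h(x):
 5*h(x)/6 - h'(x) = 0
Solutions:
 h(x) = C1*exp(5*x/6)


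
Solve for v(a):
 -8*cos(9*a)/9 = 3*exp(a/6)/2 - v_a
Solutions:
 v(a) = C1 + 9*exp(a/6) + 8*sin(9*a)/81


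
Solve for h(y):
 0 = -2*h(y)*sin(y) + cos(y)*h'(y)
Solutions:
 h(y) = C1/cos(y)^2


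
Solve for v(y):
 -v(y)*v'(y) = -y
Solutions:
 v(y) = -sqrt(C1 + y^2)
 v(y) = sqrt(C1 + y^2)


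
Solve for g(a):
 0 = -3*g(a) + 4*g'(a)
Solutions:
 g(a) = C1*exp(3*a/4)


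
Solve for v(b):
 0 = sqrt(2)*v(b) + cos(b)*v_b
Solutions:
 v(b) = C1*(sin(b) - 1)^(sqrt(2)/2)/(sin(b) + 1)^(sqrt(2)/2)


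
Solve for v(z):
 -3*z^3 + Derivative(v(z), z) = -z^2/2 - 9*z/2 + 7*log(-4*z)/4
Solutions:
 v(z) = C1 + 3*z^4/4 - z^3/6 - 9*z^2/4 + 7*z*log(-z)/4 + 7*z*(-1 + 2*log(2))/4


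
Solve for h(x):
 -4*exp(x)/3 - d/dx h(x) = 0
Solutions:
 h(x) = C1 - 4*exp(x)/3


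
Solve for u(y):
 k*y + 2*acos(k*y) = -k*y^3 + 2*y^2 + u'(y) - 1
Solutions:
 u(y) = C1 + k*y^4/4 + k*y^2/2 - 2*y^3/3 + y + 2*Piecewise((y*acos(k*y) - sqrt(-k^2*y^2 + 1)/k, Ne(k, 0)), (pi*y/2, True))


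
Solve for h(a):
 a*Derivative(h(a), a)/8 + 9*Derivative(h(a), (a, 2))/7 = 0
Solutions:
 h(a) = C1 + C2*erf(sqrt(7)*a/12)


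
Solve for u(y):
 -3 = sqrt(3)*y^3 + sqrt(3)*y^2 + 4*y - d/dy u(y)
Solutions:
 u(y) = C1 + sqrt(3)*y^4/4 + sqrt(3)*y^3/3 + 2*y^2 + 3*y


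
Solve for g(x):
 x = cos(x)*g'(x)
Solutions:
 g(x) = C1 + Integral(x/cos(x), x)


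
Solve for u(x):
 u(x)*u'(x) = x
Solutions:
 u(x) = -sqrt(C1 + x^2)
 u(x) = sqrt(C1 + x^2)


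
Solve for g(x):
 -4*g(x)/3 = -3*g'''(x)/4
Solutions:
 g(x) = C3*exp(2*6^(1/3)*x/3) + (C1*sin(2^(1/3)*3^(5/6)*x/3) + C2*cos(2^(1/3)*3^(5/6)*x/3))*exp(-6^(1/3)*x/3)


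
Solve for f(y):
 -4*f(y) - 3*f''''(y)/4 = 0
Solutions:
 f(y) = (C1*sin(sqrt(2)*3^(3/4)*y/3) + C2*cos(sqrt(2)*3^(3/4)*y/3))*exp(-sqrt(2)*3^(3/4)*y/3) + (C3*sin(sqrt(2)*3^(3/4)*y/3) + C4*cos(sqrt(2)*3^(3/4)*y/3))*exp(sqrt(2)*3^(3/4)*y/3)


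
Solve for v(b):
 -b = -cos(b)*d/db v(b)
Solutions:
 v(b) = C1 + Integral(b/cos(b), b)


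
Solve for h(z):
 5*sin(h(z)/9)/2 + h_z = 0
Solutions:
 5*z/2 + 9*log(cos(h(z)/9) - 1)/2 - 9*log(cos(h(z)/9) + 1)/2 = C1


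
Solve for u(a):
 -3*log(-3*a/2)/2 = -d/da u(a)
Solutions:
 u(a) = C1 + 3*a*log(-a)/2 + 3*a*(-1 - log(2) + log(3))/2


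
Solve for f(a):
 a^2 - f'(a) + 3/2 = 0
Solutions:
 f(a) = C1 + a^3/3 + 3*a/2


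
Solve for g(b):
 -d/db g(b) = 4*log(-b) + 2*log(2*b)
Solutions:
 g(b) = C1 - 6*b*log(b) + 2*b*(-log(2) + 3 - 2*I*pi)


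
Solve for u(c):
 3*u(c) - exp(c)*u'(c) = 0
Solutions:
 u(c) = C1*exp(-3*exp(-c))


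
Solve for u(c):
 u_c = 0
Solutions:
 u(c) = C1


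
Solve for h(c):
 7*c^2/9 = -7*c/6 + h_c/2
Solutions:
 h(c) = C1 + 14*c^3/27 + 7*c^2/6


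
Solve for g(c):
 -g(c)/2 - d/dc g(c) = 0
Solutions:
 g(c) = C1*exp(-c/2)


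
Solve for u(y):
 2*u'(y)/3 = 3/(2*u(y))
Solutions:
 u(y) = -sqrt(C1 + 18*y)/2
 u(y) = sqrt(C1 + 18*y)/2


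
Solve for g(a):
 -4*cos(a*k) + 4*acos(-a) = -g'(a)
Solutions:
 g(a) = C1 - 4*a*acos(-a) - 4*sqrt(1 - a^2) + 4*Piecewise((sin(a*k)/k, Ne(k, 0)), (a, True))


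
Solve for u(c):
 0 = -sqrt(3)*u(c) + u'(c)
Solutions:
 u(c) = C1*exp(sqrt(3)*c)


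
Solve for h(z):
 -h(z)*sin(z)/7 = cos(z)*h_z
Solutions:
 h(z) = C1*cos(z)^(1/7)


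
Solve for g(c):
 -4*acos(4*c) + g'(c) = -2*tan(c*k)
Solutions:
 g(c) = C1 + 4*c*acos(4*c) - sqrt(1 - 16*c^2) - 2*Piecewise((-log(cos(c*k))/k, Ne(k, 0)), (0, True))


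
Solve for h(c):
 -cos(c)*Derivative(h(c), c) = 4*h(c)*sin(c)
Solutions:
 h(c) = C1*cos(c)^4


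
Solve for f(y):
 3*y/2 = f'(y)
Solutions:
 f(y) = C1 + 3*y^2/4


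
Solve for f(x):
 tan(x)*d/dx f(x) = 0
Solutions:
 f(x) = C1


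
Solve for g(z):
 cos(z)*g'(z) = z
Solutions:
 g(z) = C1 + Integral(z/cos(z), z)


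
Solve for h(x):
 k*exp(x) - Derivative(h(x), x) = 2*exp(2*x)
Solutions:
 h(x) = C1 + k*exp(x) - exp(2*x)


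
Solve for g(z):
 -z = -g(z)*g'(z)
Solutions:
 g(z) = -sqrt(C1 + z^2)
 g(z) = sqrt(C1 + z^2)


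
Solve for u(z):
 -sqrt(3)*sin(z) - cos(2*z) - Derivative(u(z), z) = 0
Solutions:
 u(z) = C1 - sin(2*z)/2 + sqrt(3)*cos(z)


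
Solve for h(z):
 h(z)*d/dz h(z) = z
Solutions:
 h(z) = -sqrt(C1 + z^2)
 h(z) = sqrt(C1 + z^2)


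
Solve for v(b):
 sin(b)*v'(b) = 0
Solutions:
 v(b) = C1


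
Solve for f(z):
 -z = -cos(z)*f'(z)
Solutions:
 f(z) = C1 + Integral(z/cos(z), z)


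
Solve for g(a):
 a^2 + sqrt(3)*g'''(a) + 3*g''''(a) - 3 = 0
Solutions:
 g(a) = C1 + C2*a + C3*a^2 + C4*exp(-sqrt(3)*a/3) - sqrt(3)*a^5/180 + a^4/12 - sqrt(3)*a^3/6


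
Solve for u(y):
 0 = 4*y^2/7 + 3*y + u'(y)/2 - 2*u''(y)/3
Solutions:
 u(y) = C1 + C2*exp(3*y/4) - 8*y^3/21 - 95*y^2/21 - 760*y/63


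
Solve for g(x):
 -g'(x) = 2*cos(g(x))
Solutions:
 g(x) = pi - asin((C1 + exp(4*x))/(C1 - exp(4*x)))
 g(x) = asin((C1 + exp(4*x))/(C1 - exp(4*x)))


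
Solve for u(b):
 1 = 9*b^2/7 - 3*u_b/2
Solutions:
 u(b) = C1 + 2*b^3/7 - 2*b/3


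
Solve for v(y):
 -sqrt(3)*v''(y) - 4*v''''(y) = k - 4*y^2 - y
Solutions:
 v(y) = C1 + C2*y + C3*sin(3^(1/4)*y/2) + C4*cos(3^(1/4)*y/2) + sqrt(3)*y^4/9 + sqrt(3)*y^3/18 + y^2*(-sqrt(3)*k - 32)/6


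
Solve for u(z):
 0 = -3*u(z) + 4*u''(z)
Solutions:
 u(z) = C1*exp(-sqrt(3)*z/2) + C2*exp(sqrt(3)*z/2)


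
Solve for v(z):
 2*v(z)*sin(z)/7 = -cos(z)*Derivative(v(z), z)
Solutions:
 v(z) = C1*cos(z)^(2/7)


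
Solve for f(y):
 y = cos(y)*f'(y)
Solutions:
 f(y) = C1 + Integral(y/cos(y), y)


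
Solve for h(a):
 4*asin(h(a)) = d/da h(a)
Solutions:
 Integral(1/asin(_y), (_y, h(a))) = C1 + 4*a


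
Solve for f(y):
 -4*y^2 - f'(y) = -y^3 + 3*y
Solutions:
 f(y) = C1 + y^4/4 - 4*y^3/3 - 3*y^2/2


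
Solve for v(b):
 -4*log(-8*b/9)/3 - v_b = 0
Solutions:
 v(b) = C1 - 4*b*log(-b)/3 + b*(-4*log(2) + 4/3 + 8*log(3)/3)


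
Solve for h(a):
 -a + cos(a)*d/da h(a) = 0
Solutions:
 h(a) = C1 + Integral(a/cos(a), a)


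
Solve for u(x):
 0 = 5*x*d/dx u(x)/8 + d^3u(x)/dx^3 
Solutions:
 u(x) = C1 + Integral(C2*airyai(-5^(1/3)*x/2) + C3*airybi(-5^(1/3)*x/2), x)


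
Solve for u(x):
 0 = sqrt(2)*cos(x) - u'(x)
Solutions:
 u(x) = C1 + sqrt(2)*sin(x)


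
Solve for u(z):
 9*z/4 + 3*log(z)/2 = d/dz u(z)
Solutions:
 u(z) = C1 + 9*z^2/8 + 3*z*log(z)/2 - 3*z/2


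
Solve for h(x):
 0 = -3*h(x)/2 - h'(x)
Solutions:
 h(x) = C1*exp(-3*x/2)


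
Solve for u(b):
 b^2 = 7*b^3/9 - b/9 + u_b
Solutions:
 u(b) = C1 - 7*b^4/36 + b^3/3 + b^2/18


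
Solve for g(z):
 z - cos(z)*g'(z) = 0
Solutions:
 g(z) = C1 + Integral(z/cos(z), z)


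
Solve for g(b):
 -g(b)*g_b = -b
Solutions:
 g(b) = -sqrt(C1 + b^2)
 g(b) = sqrt(C1 + b^2)


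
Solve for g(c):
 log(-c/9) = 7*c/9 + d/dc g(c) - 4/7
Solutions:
 g(c) = C1 - 7*c^2/18 + c*log(-c) + c*(-2*log(3) - 3/7)


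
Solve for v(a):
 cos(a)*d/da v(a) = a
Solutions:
 v(a) = C1 + Integral(a/cos(a), a)


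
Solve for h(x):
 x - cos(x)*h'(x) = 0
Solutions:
 h(x) = C1 + Integral(x/cos(x), x)


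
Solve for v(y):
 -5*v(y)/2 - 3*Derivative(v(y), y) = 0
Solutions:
 v(y) = C1*exp(-5*y/6)


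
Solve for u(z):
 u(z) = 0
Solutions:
 u(z) = 0


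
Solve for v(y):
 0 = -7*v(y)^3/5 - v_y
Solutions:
 v(y) = -sqrt(10)*sqrt(-1/(C1 - 7*y))/2
 v(y) = sqrt(10)*sqrt(-1/(C1 - 7*y))/2


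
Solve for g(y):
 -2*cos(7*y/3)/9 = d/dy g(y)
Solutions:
 g(y) = C1 - 2*sin(7*y/3)/21


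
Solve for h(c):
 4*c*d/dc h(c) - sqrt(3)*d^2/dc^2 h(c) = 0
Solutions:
 h(c) = C1 + C2*erfi(sqrt(2)*3^(3/4)*c/3)


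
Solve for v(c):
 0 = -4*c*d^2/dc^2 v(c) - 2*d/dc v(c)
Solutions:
 v(c) = C1 + C2*sqrt(c)


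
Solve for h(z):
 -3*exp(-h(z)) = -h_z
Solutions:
 h(z) = log(C1 + 3*z)


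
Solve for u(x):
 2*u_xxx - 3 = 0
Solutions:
 u(x) = C1 + C2*x + C3*x^2 + x^3/4


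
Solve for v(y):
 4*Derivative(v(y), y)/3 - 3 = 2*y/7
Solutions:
 v(y) = C1 + 3*y^2/28 + 9*y/4


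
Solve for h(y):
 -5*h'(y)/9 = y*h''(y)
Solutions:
 h(y) = C1 + C2*y^(4/9)


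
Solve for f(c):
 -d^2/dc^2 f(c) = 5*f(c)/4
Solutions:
 f(c) = C1*sin(sqrt(5)*c/2) + C2*cos(sqrt(5)*c/2)


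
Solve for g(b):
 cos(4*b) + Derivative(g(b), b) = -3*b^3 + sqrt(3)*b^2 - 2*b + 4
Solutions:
 g(b) = C1 - 3*b^4/4 + sqrt(3)*b^3/3 - b^2 + 4*b - sin(4*b)/4


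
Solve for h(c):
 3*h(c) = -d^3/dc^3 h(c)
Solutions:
 h(c) = C3*exp(-3^(1/3)*c) + (C1*sin(3^(5/6)*c/2) + C2*cos(3^(5/6)*c/2))*exp(3^(1/3)*c/2)


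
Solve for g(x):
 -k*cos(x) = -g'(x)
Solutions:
 g(x) = C1 + k*sin(x)


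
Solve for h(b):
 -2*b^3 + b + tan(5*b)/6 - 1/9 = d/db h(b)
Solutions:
 h(b) = C1 - b^4/2 + b^2/2 - b/9 - log(cos(5*b))/30


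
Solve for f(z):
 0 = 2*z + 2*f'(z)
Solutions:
 f(z) = C1 - z^2/2


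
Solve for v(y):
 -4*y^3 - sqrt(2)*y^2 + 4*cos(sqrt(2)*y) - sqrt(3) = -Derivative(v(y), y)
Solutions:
 v(y) = C1 + y^4 + sqrt(2)*y^3/3 + sqrt(3)*y - 2*sqrt(2)*sin(sqrt(2)*y)


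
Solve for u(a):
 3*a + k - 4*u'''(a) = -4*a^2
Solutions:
 u(a) = C1 + C2*a + C3*a^2 + a^5/60 + a^4/32 + a^3*k/24


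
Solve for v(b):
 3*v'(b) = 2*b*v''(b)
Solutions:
 v(b) = C1 + C2*b^(5/2)


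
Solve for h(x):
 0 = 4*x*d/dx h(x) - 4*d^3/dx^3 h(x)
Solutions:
 h(x) = C1 + Integral(C2*airyai(x) + C3*airybi(x), x)


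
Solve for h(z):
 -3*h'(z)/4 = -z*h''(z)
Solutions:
 h(z) = C1 + C2*z^(7/4)


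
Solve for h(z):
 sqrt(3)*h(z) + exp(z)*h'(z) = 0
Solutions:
 h(z) = C1*exp(sqrt(3)*exp(-z))


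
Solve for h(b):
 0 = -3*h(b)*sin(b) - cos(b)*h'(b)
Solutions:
 h(b) = C1*cos(b)^3


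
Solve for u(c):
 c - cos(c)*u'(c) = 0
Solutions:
 u(c) = C1 + Integral(c/cos(c), c)


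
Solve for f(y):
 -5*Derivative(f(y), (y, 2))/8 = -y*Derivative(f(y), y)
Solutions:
 f(y) = C1 + C2*erfi(2*sqrt(5)*y/5)


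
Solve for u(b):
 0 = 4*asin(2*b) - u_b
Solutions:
 u(b) = C1 + 4*b*asin(2*b) + 2*sqrt(1 - 4*b^2)


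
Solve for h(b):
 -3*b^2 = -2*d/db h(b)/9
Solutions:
 h(b) = C1 + 9*b^3/2


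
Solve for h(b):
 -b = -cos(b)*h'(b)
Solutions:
 h(b) = C1 + Integral(b/cos(b), b)


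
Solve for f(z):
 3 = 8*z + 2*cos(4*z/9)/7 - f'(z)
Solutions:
 f(z) = C1 + 4*z^2 - 3*z + 9*sin(4*z/9)/14


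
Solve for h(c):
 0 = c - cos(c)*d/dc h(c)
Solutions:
 h(c) = C1 + Integral(c/cos(c), c)


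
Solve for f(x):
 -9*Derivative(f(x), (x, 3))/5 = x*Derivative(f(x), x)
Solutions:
 f(x) = C1 + Integral(C2*airyai(-15^(1/3)*x/3) + C3*airybi(-15^(1/3)*x/3), x)


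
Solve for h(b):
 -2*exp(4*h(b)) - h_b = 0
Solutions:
 h(b) = log(-I*(1/(C1 + 8*b))^(1/4))
 h(b) = log(I*(1/(C1 + 8*b))^(1/4))
 h(b) = log(-(1/(C1 + 8*b))^(1/4))
 h(b) = log(1/(C1 + 8*b))/4


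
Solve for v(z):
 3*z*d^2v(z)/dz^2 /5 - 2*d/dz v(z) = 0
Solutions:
 v(z) = C1 + C2*z^(13/3)


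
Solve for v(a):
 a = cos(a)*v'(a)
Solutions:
 v(a) = C1 + Integral(a/cos(a), a)


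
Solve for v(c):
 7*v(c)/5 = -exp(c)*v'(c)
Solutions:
 v(c) = C1*exp(7*exp(-c)/5)


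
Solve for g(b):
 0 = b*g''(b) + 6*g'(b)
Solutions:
 g(b) = C1 + C2/b^5


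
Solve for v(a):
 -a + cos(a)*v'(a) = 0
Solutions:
 v(a) = C1 + Integral(a/cos(a), a)


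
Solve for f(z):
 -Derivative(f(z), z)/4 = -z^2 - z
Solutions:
 f(z) = C1 + 4*z^3/3 + 2*z^2


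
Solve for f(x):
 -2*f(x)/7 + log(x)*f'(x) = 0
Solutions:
 f(x) = C1*exp(2*li(x)/7)


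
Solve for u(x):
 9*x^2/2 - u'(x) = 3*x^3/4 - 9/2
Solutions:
 u(x) = C1 - 3*x^4/16 + 3*x^3/2 + 9*x/2


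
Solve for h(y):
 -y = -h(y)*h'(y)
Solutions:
 h(y) = -sqrt(C1 + y^2)
 h(y) = sqrt(C1 + y^2)


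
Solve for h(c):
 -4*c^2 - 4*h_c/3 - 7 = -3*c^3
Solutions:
 h(c) = C1 + 9*c^4/16 - c^3 - 21*c/4


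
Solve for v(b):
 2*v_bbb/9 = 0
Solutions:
 v(b) = C1 + C2*b + C3*b^2


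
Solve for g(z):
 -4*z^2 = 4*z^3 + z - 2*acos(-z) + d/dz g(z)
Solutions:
 g(z) = C1 - z^4 - 4*z^3/3 - z^2/2 + 2*z*acos(-z) + 2*sqrt(1 - z^2)


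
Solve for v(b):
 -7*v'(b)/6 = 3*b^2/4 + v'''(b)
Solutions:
 v(b) = C1 + C2*sin(sqrt(42)*b/6) + C3*cos(sqrt(42)*b/6) - 3*b^3/14 + 54*b/49


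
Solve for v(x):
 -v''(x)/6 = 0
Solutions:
 v(x) = C1 + C2*x


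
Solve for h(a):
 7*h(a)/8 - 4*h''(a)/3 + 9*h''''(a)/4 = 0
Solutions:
 h(a) = (C1*sin(2^(3/4)*sqrt(3)*7^(1/4)*a*sin(atan(sqrt(878)/16)/2)/6) + C2*cos(2^(3/4)*sqrt(3)*7^(1/4)*a*sin(atan(sqrt(878)/16)/2)/6))*exp(-2^(3/4)*sqrt(3)*7^(1/4)*a*cos(atan(sqrt(878)/16)/2)/6) + (C3*sin(2^(3/4)*sqrt(3)*7^(1/4)*a*sin(atan(sqrt(878)/16)/2)/6) + C4*cos(2^(3/4)*sqrt(3)*7^(1/4)*a*sin(atan(sqrt(878)/16)/2)/6))*exp(2^(3/4)*sqrt(3)*7^(1/4)*a*cos(atan(sqrt(878)/16)/2)/6)


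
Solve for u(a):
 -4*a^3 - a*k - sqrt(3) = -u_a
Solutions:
 u(a) = C1 + a^4 + a^2*k/2 + sqrt(3)*a


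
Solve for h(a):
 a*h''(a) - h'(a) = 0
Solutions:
 h(a) = C1 + C2*a^2


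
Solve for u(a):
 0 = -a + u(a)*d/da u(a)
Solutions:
 u(a) = -sqrt(C1 + a^2)
 u(a) = sqrt(C1 + a^2)


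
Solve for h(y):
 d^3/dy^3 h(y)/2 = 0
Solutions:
 h(y) = C1 + C2*y + C3*y^2


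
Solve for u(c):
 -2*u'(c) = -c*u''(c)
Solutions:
 u(c) = C1 + C2*c^3


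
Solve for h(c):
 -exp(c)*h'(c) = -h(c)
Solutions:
 h(c) = C1*exp(-exp(-c))


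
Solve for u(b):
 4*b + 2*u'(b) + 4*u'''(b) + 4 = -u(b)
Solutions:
 u(b) = C1*exp(-3^(1/3)*b*(-(9 + sqrt(105))^(1/3) + 2*3^(1/3)/(9 + sqrt(105))^(1/3))/12)*sin(3^(1/6)*b*(6/(9 + sqrt(105))^(1/3) + 3^(2/3)*(9 + sqrt(105))^(1/3))/12) + C2*exp(-3^(1/3)*b*(-(9 + sqrt(105))^(1/3) + 2*3^(1/3)/(9 + sqrt(105))^(1/3))/12)*cos(3^(1/6)*b*(6/(9 + sqrt(105))^(1/3) + 3^(2/3)*(9 + sqrt(105))^(1/3))/12) + C3*exp(3^(1/3)*b*(-(9 + sqrt(105))^(1/3) + 2*3^(1/3)/(9 + sqrt(105))^(1/3))/6) - 4*b + 4


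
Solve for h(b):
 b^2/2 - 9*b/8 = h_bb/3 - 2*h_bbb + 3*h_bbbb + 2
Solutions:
 h(b) = C1 + C4*exp(b/3) + b^4/8 + 39*b^3/16 + 219*b^2/8 + b*(C2 + C3*exp(b)^(1/3))


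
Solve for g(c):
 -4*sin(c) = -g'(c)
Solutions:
 g(c) = C1 - 4*cos(c)


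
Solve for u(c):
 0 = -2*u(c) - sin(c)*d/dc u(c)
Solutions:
 u(c) = C1*(cos(c) + 1)/(cos(c) - 1)


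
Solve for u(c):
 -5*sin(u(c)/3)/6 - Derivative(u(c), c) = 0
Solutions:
 5*c/6 + 3*log(cos(u(c)/3) - 1)/2 - 3*log(cos(u(c)/3) + 1)/2 = C1


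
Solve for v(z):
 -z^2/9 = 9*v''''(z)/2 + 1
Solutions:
 v(z) = C1 + C2*z + C3*z^2 + C4*z^3 - z^6/14580 - z^4/108


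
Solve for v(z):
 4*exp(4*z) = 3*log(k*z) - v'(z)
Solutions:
 v(z) = C1 + 3*z*log(k*z) - 3*z - exp(4*z)


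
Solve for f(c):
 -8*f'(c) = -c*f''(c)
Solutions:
 f(c) = C1 + C2*c^9


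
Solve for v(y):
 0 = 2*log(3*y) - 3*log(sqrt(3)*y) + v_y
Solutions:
 v(y) = C1 + y*log(y) - y - y*log(3)/2


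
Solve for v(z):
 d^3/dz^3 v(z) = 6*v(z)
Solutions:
 v(z) = C3*exp(6^(1/3)*z) + (C1*sin(2^(1/3)*3^(5/6)*z/2) + C2*cos(2^(1/3)*3^(5/6)*z/2))*exp(-6^(1/3)*z/2)


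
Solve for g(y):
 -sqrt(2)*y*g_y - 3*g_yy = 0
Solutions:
 g(y) = C1 + C2*erf(2^(3/4)*sqrt(3)*y/6)


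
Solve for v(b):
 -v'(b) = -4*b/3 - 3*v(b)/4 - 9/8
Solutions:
 v(b) = C1*exp(3*b/4) - 16*b/9 - 209/54


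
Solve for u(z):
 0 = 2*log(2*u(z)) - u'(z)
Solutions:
 -Integral(1/(log(_y) + log(2)), (_y, u(z)))/2 = C1 - z


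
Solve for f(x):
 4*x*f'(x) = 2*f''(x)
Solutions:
 f(x) = C1 + C2*erfi(x)


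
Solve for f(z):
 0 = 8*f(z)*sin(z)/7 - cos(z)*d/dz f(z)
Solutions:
 f(z) = C1/cos(z)^(8/7)


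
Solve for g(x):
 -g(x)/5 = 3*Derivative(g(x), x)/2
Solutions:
 g(x) = C1*exp(-2*x/15)


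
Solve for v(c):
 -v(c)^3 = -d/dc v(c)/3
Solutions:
 v(c) = -sqrt(2)*sqrt(-1/(C1 + 3*c))/2
 v(c) = sqrt(2)*sqrt(-1/(C1 + 3*c))/2


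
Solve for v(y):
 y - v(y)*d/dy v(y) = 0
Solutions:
 v(y) = -sqrt(C1 + y^2)
 v(y) = sqrt(C1 + y^2)


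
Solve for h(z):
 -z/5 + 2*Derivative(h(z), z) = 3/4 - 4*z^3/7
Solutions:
 h(z) = C1 - z^4/14 + z^2/20 + 3*z/8


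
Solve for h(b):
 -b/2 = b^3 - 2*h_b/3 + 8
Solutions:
 h(b) = C1 + 3*b^4/8 + 3*b^2/8 + 12*b


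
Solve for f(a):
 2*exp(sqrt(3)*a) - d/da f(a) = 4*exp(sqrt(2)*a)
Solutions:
 f(a) = C1 - 2*sqrt(2)*exp(sqrt(2)*a) + 2*sqrt(3)*exp(sqrt(3)*a)/3


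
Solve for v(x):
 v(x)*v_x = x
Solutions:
 v(x) = -sqrt(C1 + x^2)
 v(x) = sqrt(C1 + x^2)


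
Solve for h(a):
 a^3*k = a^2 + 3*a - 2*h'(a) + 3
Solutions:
 h(a) = C1 - a^4*k/8 + a^3/6 + 3*a^2/4 + 3*a/2


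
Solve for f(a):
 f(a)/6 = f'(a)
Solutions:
 f(a) = C1*exp(a/6)


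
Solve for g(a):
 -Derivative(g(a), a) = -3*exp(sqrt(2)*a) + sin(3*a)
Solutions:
 g(a) = C1 + 3*sqrt(2)*exp(sqrt(2)*a)/2 + cos(3*a)/3


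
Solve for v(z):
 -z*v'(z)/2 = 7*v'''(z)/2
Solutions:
 v(z) = C1 + Integral(C2*airyai(-7^(2/3)*z/7) + C3*airybi(-7^(2/3)*z/7), z)


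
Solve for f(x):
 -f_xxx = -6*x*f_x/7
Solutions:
 f(x) = C1 + Integral(C2*airyai(6^(1/3)*7^(2/3)*x/7) + C3*airybi(6^(1/3)*7^(2/3)*x/7), x)


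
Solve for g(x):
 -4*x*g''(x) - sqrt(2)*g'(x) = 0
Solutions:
 g(x) = C1 + C2*x^(1 - sqrt(2)/4)


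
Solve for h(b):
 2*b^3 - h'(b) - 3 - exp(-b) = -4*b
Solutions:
 h(b) = C1 + b^4/2 + 2*b^2 - 3*b + exp(-b)


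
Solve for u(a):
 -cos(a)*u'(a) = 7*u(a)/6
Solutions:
 u(a) = C1*(sin(a) - 1)^(7/12)/(sin(a) + 1)^(7/12)


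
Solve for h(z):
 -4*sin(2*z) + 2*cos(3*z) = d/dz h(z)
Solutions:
 h(z) = C1 + 2*sin(3*z)/3 + 2*cos(2*z)


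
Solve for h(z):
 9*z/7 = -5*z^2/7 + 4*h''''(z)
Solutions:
 h(z) = C1 + C2*z + C3*z^2 + C4*z^3 + z^6/2016 + 3*z^5/1120


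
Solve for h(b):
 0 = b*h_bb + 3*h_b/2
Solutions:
 h(b) = C1 + C2/sqrt(b)


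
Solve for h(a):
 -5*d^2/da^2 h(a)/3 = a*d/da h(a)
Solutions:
 h(a) = C1 + C2*erf(sqrt(30)*a/10)


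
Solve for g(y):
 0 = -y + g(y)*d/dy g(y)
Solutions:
 g(y) = -sqrt(C1 + y^2)
 g(y) = sqrt(C1 + y^2)


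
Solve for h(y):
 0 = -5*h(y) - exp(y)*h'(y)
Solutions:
 h(y) = C1*exp(5*exp(-y))


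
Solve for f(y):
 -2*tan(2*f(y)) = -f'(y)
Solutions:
 f(y) = -asin(C1*exp(4*y))/2 + pi/2
 f(y) = asin(C1*exp(4*y))/2


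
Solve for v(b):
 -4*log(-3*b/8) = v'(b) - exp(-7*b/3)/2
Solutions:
 v(b) = C1 - 4*b*log(-b) + 4*b*(-log(3) + 1 + 3*log(2)) - 3*exp(-7*b/3)/14
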